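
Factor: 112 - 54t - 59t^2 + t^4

Among the possible rational roots, t = -2 is a root, so (t + 2) is a factor; dividing leaves t^3 - 2t^2 - 55t + 56.
Next, t = 8 is a root, giving the factor (t - 8) and quotient t^2 + 6t - 7.
The remaining quadratic factors as (t - 1)(t + 7).

(t + 2)(t + 7)(t - 1)(t - 8)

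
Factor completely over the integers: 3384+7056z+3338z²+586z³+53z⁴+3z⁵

Trying the rational-root candidates, z = −2/3 is a root, giving the factor (3z+2) and quotient z⁴+17z³+184z²+990z+1692.
Next, z = −3 is a root, so (z+3) is a factor; dividing leaves z³+14z²+142z+564.
Continuing, z = −6 is a root, so (z+6) divides it; the quotient is z²+8z+94.
The quadratic z²+8z+94 has discriminant −312 < 0 and is irreducible over ℤ.

(3z+2)(z+3)(z+6)(z²+8z+94)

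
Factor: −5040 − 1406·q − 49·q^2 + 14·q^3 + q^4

(q + 7)·(q + 8)·(q + 9)·(q − 10)

Trying the rational-root candidates, q = −7 is a root, so (q + 7) is a factor; dividing leaves q^3 + 7·q^2 − 98·q − 720.
Next, q = 10 is a root, giving the factor (q − 10) and quotient q^2 + 17·q + 72.
The remaining quadratic factors as (q + 8)(q + 9).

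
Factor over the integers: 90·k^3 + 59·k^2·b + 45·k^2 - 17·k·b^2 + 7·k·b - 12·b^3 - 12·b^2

Group: 9·k·(10·k^2 + 11·k·b + 5·k + 3·b^2 + 3·b) - 4·b·(10·k^2 + 11·k·b + 5·k + 3·b^2 + 3·b); both groups contain (10·k^2 + 11·k·b + 5·k + 3·b^2 + 3·b), so (9·k - 4·b) is a factor with cofactor 10·k^2 + 11·k·b + 5·k + 3·b^2 + 3·b.
The cofactor groups again: 10·k^2 + 11·k·b + 5·k + 3·b^2 + 3·b = 2·k·(5·k + 3·b) + (b + 1)·(5·k + 3·b); both groups contain (5·k + 3·b), giving (2·k + b + 1)·(5·k + 3·b).

(9·k - 4·b)·(5·k + 3·b)·(2·k + b + 1)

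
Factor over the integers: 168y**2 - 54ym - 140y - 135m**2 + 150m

(14y - 15m)(12y + 9m - 10)

Group: 12y(14y - 15m) + (9m - 10)(14y - 15m); both groups contain (14y - 15m).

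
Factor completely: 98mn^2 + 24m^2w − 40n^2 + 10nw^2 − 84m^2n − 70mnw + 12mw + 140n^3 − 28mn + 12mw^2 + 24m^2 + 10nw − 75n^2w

Group: 2m(−42mn + 12mw + 12m − 35n^2 + 10nw + 10n) + (−4n + w)(−42mn + 12mw + 12m − 35n^2 + 10nw + 10n); both groups contain (−42mn + 12mw + 12m − 35n^2 + 10nw + 10n), so (2m − 4n + w) is a factor with cofactor −42mn + 12mw + 12m − 35n^2 + 10nw + 10n.
The cofactor groups again: −42mn + 12mw + 12m − 35n^2 + 10nw + 10n = −6m(7n − 2w − 2) − 5n(7n − 2w − 2); both groups contain (7n − 2w − 2), giving −(6m + 5n)(7n − 2w − 2).

−(2m − 4n + w)(6m + 5n)(7n − 2w − 2)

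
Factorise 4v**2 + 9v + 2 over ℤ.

(4v + 1)(v + 2)

Need a pair with product 4·2 = 8 and sum 9: that's 8 and 1.
Split the middle term: 4v**2 + 8v + v + 2 = 4v(v + 2) + (v + 2).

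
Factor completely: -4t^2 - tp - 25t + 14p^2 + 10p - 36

-(4t - 7p + 9)(t + 2p + 4)

Group: -t(4t - 7p + 9) + (-2p - 4)(4t - 7p + 9); both groups contain (4t - 7p + 9).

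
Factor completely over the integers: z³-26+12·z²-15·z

(z+1)·(z+13)·(z-2)

Trying the rational-root candidates, z = -1 is a root, so (z+1) is a factor; dividing leaves z²+11·z-26.
The remaining quadratic factors as (z-2)(z+13).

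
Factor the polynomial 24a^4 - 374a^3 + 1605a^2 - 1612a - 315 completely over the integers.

(4a - 7)(6a + 1)(a - 5)(a - 9)

Among the possible rational roots, a = 5 is a root, so (a - 5) divides it; the quotient is 24a^3 - 254a^2 + 335a + 63.
Then a = -1/6 is a root, giving the factor (6a + 1) and quotient 4a^2 - 43a + 63.
The remaining quadratic factors as (4a - 7)(a - 9).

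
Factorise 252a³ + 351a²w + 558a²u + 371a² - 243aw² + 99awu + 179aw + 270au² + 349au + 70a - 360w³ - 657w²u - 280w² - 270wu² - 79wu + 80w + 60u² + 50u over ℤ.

Group: 4a(63a² + 9aw + 45au + 14a - 72w² - 45wu + 16w + 10u) + (5w + 6u + 5)(63a² + 9aw + 45au + 14a - 72w² - 45wu + 16w + 10u); both groups contain (63a² + 9aw + 45au + 14a - 72w² - 45wu + 16w + 10u), so (4a + 5w + 6u + 5) is a factor with cofactor 63a² + 9aw + 45au + 14a - 72w² - 45wu + 16w + 10u.
The cofactor groups again: 63a² + 9aw + 45au + 14a - 72w² - 45wu + 16w + 10u = 9a(7a + 8w + 5u) + (-9w + 2)(7a + 8w + 5u); both groups contain (7a + 8w + 5u), giving (9a - 9w + 2)(7a + 8w + 5u).

(4a + 5w + 6u + 5)(7a + 8w + 5u)(9a - 9w + 2)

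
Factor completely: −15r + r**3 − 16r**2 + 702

By the rational root theorem, r = 9 is a root, so (r − 9) is a factor; dividing leaves r**2 − 7r − 78.
The remaining quadratic factors as (r − 13)(r + 6).

(r + 6)(r − 13)(r − 9)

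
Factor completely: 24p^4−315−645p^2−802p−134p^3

(4p+5)(6p+7)(p+1)(p−9)

Among the possible rational roots, p = 9 is a root, so (p−9) divides it; the quotient is 24p^3+82p^2+93p+35.
Next, p = −5/4 is a root, giving the factor (4p+5) and quotient 6p^2+13p+7.
The remaining quadratic factors as (p+1)(6p+7).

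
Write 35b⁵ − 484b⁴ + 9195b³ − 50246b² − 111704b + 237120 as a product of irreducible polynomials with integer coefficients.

(5b + 13)(7b − 10)(b − 8)(b² − 7b + 228)

By the rational root theorem, b = 10/7 is a root, so (7b − 10) is a factor; dividing leaves 5b⁴ − 62b³ + 1225b² − 5428b − 23712.
Then b = 8 is a root, so (b − 8) divides it; the quotient is 5b³ − 22b² + 1049b + 2964.
Then b = −13/5 is a root, so (5b + 13) is a factor; dividing leaves b² − 7b + 228.
The quadratic b² − 7b + 228 has discriminant −863 < 0 and is irreducible over ℤ.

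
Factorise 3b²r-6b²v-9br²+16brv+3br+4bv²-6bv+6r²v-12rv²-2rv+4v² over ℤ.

(3b-2v)(b-3r+1)(r-2v)

Group: r(3b²-9br-2bv+3b+6rv-2v) - 2v(3b²-9br-2bv+3b+6rv-2v); both groups contain (3b²-9br-2bv+3b+6rv-2v), so (r-2v) is a factor with cofactor 3b²-9br-2bv+3b+6rv-2v.
The cofactor groups again: 3b²-9br-2bv+3b+6rv-2v = b(3b-2v) + (-3r+1)(3b-2v); both groups contain (3b-2v), giving (b-3r+1)(3b-2v).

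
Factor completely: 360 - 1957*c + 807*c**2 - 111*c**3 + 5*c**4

By the rational root theorem, c = 9 is a root, giving the factor (c - 9) and quotient 5*c**3 - 66*c**2 + 213*c - 40.
Next, c = 1/5 is a root, so (5*c - 1) is a factor; dividing leaves c**2 - 13*c + 40.
The remaining quadratic factors as (c - 5)(c - 8).

(5*c - 1)*(c - 5)*(c - 8)*(c - 9)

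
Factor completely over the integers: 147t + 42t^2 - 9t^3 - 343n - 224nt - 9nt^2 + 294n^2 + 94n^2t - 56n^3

Group: 2n(-28n^2 + 5nt + 49n + 3t^2 - 21t) + (-3t - 7)(-28n^2 + 5nt + 49n + 3t^2 - 21t); both groups contain (-28n^2 + 5nt + 49n + 3t^2 - 21t), so (2n - 3t - 7) is a factor with cofactor -28n^2 + 5nt + 49n + 3t^2 - 21t.
The cofactor groups again: -28n^2 + 5nt + 49n + 3t^2 - 21t = -7n(4n + t - 7) + 3t(4n + t - 7); both groups contain (4n + t - 7), giving -(7n - 3t)(4n + t - 7).

-(2n - 3t - 7)(4n + t - 7)(7n - 3t)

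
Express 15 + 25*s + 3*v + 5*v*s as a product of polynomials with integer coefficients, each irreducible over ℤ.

(5*s + 3)*(v + 5)

Group as (5*v*s + 3*v) + (25*s + 15) = v*(5*s + 3) + 5*(5*s + 3).
Both groups share the factor (5*s + 3).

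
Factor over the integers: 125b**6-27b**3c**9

b**3(5b-3c**3)(25b**2+15bc**3+9c**6)

Factor out b**3 first: what remains is 125b**3-27c**9.
Recognize a difference of cubes with the parts 5b and 3c**3.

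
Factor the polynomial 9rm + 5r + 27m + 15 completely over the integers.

(9m + 5)(r + 3)

Group as (9rm + 5r) + (27m + 15) = r(9m + 5) + 3(9m + 5).
Both groups share the factor (9m + 5).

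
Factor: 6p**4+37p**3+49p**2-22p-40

Trying the rational-root candidates, p = -1 is a root, giving the factor (p+1) and quotient 6p**3+31p**2+18p-40.
Continuing, p = -2 is a root, so (p+2) is a factor; dividing leaves 6p**2+19p-20.
The remaining quadratic factors as (p+4)(6p-5).

(6p-5)(p+1)(p+2)(p+4)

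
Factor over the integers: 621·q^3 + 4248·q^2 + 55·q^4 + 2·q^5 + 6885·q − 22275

(2·q − 3)·(q + 15)·(q + 5)·(q^2 + 9·q + 99)

Testing divisors of the constant over divisors of the leading coefficient, q = −15 is a root, so (q + 15) is a factor; dividing leaves 2·q^4 + 25·q^3 + 246·q^2 + 558·q − 1485.
Then q = 3/2 is a root, giving the factor (2·q − 3) and quotient q^3 + 14·q^2 + 144·q + 495.
Next, q = −5 is a root, so (q + 5) divides it; the quotient is q^2 + 9·q + 99.
The quadratic q^2 + 9·q + 99 has discriminant −315 < 0 and is irreducible over ℤ.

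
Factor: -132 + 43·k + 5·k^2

Need a pair with product 5·(-132) = -660 and sum 43: that's -12 and 55.
Split the middle term: 5·k^2 - 12·k + 55·k - 132 = k·(5·k - 12) + 11·(5·k - 12).

(5·k - 12)·(k + 11)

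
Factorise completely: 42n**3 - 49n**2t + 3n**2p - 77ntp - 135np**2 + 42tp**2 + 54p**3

Group: 6n(7n**2 + 11np - 6p**2) + (-7t - 9p)(7n**2 + 11np - 6p**2); both groups contain (7n**2 + 11np - 6p**2), so (6n - 7t - 9p) is a factor with cofactor 7n**2 + 11np - 6p**2.
The cofactor groups again: 7n**2 + 11np - 6p**2 = 7n(n + 2p) - 3p(n + 2p); both groups contain (n + 2p), giving (7n - 3p)(n + 2p).

(6n - 7t - 9p)(7n - 3p)(n + 2p)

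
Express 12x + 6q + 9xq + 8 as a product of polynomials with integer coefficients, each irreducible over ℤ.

(3q + 4)(3x + 2)

Group as (9xq + 12x) + (6q + 8) = 3x(3q + 4) + 2(3q + 4).
Both groups share the factor (3q + 4).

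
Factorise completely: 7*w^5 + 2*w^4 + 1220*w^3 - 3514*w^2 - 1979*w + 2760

(7*w - 5)*(w + 1)*(w - 3)*(w^2 + 3*w + 184)

By the rational root theorem, w = 5/7 is a root, so (7*w - 5) divides it; the quotient is w^4 + w^3 + 175*w^2 - 377*w - 552.
Continuing, w = -1 is a root, giving the factor (w + 1) and quotient w^3 + 175*w - 552.
Continuing, w = 3 is a root, giving the factor (w - 3) and quotient w^2 + 3*w + 184.
The quadratic w^2 + 3*w + 184 has discriminant -727 < 0 and is irreducible over ℤ.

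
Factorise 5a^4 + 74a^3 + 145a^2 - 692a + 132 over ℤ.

(5a - 1)(a + 11)(a + 6)(a - 2)

By the rational root theorem, a = 1/5 is a root, giving the factor (5a - 1) and quotient a^3 + 15a^2 + 32a - 132.
Next, a = -6 is a root, so (a + 6) is a factor; dividing leaves a^2 + 9a - 22.
The remaining quadratic factors as (a + 11)(a - 2).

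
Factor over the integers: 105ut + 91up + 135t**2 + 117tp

Group: 15t(7u + 9t) + 13p(7u + 9t); both groups contain (7u + 9t).

(15t + 13p)(7u + 9t)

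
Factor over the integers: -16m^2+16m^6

16m^2(m+1)(m-1)(m^2+1)

Pull out the common factor 16m^2, leaving m^4-1.
Recognize a difference of squares with the parts m^2 and 1.
m^2-1 is again a difference of squares: (m-1)(m+1).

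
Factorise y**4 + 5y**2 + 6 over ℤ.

Substitute u = y**2 to get a quadratic in u, then factor.
y**2 + 2 is irreducible over ℤ (always positive, so no real roots).
y**2 + 3 is irreducible over ℤ (always positive, so no real roots).

(y**2 + 2)(y**2 + 3)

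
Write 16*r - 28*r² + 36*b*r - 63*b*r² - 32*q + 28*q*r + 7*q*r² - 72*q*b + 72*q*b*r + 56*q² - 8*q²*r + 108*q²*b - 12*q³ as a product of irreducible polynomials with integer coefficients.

-(q - 9*b - 4)*(2*q - r)*(6*q + 7*r - 4)

Group: 2*q*(-6*q² + 54*q*b - 7*q*r + 28*q + 63*b*r - 36*b + 28*r - 16) - r*(-6*q² + 54*q*b - 7*q*r + 28*q + 63*b*r - 36*b + 28*r - 16); both groups contain (-6*q² + 54*q*b - 7*q*r + 28*q + 63*b*r - 36*b + 28*r - 16), so (2*q - r) is a factor with cofactor -6*q² + 54*q*b - 7*q*r + 28*q + 63*b*r - 36*b + 28*r - 16.
The cofactor groups again: -6*q² + 54*q*b - 7*q*r + 28*q + 63*b*r - 36*b + 28*r - 16 = -6*q*(q - 9*b - 4) + (-7*r + 4)*(q - 9*b - 4); both groups contain (q - 9*b - 4), giving -(6*q + 7*r - 4)*(q - 9*b - 4).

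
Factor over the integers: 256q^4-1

(4q+1)(4q-1)(16q^2+1)

(4q)⁴ − (1)⁴ = ((4q)² − (1)²)((4q)² + (1)²); the first factor splits again, the second (16q^2+1) is irreducible.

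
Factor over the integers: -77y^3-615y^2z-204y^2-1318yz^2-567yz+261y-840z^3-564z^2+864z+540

Group: 11y(-7y^2-47yz-9y-60z^2+24z+36) + (14z+15)(-7y^2-47yz-9y-60z^2+24z+36); both groups contain (-7y^2-47yz-9y-60z^2+24z+36), so (11y+14z+15) is a factor with cofactor -7y^2-47yz-9y-60z^2+24z+36.
The cofactor groups again: -7y^2-47yz-9y-60z^2+24z+36 = -y(7y+12z-12) + (-5z-3)(7y+12z-12); both groups contain (7y+12z-12), giving -(y+5z+3)(7y+12z-12).

-(11y+14z+15)(7y+12z-12)(y+5z+3)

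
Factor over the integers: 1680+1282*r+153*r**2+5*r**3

(5*r+8)*(r+14)*(r+15)

Testing divisors of the constant over divisors of the leading coefficient, r = -8/5 is a root, so (5*r+8) divides it; the quotient is r**2+29*r+210.
The remaining quadratic factors as (r+14)(r+15).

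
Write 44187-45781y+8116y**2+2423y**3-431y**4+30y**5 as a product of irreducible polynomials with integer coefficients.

Trying the rational-root candidates, y = -13/3 is a root, giving the factor (3y+13) and quotient 10y**4-187y**3+1618y**2-4306y+3399.
Next, y = 11/5 is a root, so (5y-11) is a factor; dividing leaves 2y**3-33y**2+251y-309.
Then y = 3/2 is a root, giving the factor (2y-3) and quotient y**2-15y+103.
The quadratic y**2-15y+103 has discriminant -187 < 0 and is irreducible over ℤ.

(2y-3)(3y+13)(5y-11)(y**2-15y+103)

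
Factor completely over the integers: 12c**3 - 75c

3c(2c + 5)(2c - 5)

Factor out 3c, leaving 4c**2 - 25, which is a difference of two squares.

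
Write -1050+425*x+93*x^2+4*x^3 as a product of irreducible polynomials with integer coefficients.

(4*x-7)*(x+10)*(x+15)

By the rational root theorem, x = -15 is a root, giving the factor (x+15) and quotient 4*x^2+33*x-70.
The remaining quadratic factors as (x+10)(4*x-7).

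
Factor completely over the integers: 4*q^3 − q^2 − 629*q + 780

Among the possible rational roots, q = 12 is a root, so (q − 12) divides it; the quotient is 4*q^2 + 47*q − 65.
The remaining quadratic factors as (q + 13)(4*q − 5).

(4*q − 5)*(q + 13)*(q − 12)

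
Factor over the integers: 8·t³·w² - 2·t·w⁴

2·t·w²·(2·t + w)·(2·t - w)

Factor out 2·t·w², leaving 4·t² - w², which is a difference of two squares.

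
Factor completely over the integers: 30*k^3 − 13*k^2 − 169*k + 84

Trying the rational-root candidates, k = 1/2 is a root, so (2*k − 1) divides it; the quotient is 15*k^2 + k − 84.
The remaining quadratic factors as (3*k − 7)(5*k + 12).

(2*k − 1)*(3*k − 7)*(5*k + 12)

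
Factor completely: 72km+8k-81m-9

(8k-9)(9m+1)

Group as (72km+8k) + (-81m-9) = 8k(9m+1) - 9(9m+1).
Both groups share the factor (9m+1).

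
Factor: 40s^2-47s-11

Need a pair with product 40·(-11) = -440 and sum -47: that's 8 and -55.
Split the middle term: 40s^2+8s - 55s-11 = 8s(5s+1) - 11(5s+1).

(5s+1)(8s-11)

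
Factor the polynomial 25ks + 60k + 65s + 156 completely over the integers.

(5k + 13)(5s + 12)

Group as (25ks + 60k) + (65s + 156) = 5k(5s + 12) + 13(5s + 12).
Both groups share the factor (5s + 12).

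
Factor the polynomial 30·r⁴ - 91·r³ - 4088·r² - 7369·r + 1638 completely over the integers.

(5·r - 1)·(6·r + 13)·(r + 9)·(r - 14)

Testing divisors of the constant over divisors of the leading coefficient, r = 1/5 is a root, giving the factor (5·r - 1) and quotient 6·r³ - 17·r² - 821·r - 1638.
Then r = 14 is a root, so (r - 14) is a factor; dividing leaves 6·r² + 67·r + 117.
The remaining quadratic factors as (6·r + 13)(r + 9).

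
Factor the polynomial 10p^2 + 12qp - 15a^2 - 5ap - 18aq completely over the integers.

Group: -3a(5a + 6q + 5p) + 2p(5a + 6q + 5p); both groups contain (5a + 6q + 5p).

-(3a - 2p)(5a + 6q + 5p)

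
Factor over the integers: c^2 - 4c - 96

Two integers with product -96 and sum -4 are 8 and -12.

(c + 8)(c - 12)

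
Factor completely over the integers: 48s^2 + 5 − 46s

Need a pair with product 48·5 = 240 and sum −46: that's −6 and −40.
Split the middle term: 48s^2 − 6s − 40s + 5 = 6s(8s − 1) − 5(8s − 1).

(6s − 5)(8s − 1)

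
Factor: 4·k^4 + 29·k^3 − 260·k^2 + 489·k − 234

(4·k − 3)·(k + 13)·(k − 2)·(k − 3)

Among the possible rational roots, k = 3 is a root, so (k − 3) is a factor; dividing leaves 4·k^3 + 41·k^2 − 137·k + 78.
Continuing, k = −13 is a root, giving the factor (k + 13) and quotient 4·k^2 − 11·k + 6.
The remaining quadratic factors as (k − 2)(4·k − 3).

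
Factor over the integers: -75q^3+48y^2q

Factor out 3q, leaving 16y^2-25q^2, which is a difference of two squares.

3q(4y-5q)(4y+5q)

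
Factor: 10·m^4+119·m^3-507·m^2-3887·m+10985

Trying the rational-root candidates, m = 5 is a root, so (m-5) divides it; the quotient is 10·m^3+169·m^2+338·m-2197.
Then m = 13/5 is a root, so (5·m-13) is a factor; dividing leaves 2·m^2+39·m+169.
The remaining quadratic factors as (2·m+13)(m+13).

(2·m+13)·(5·m-13)·(m+13)·(m-5)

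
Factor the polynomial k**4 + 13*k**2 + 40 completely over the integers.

(k**2 + 5)*(k**2 + 8)

Substitute u = k**2 to get a quadratic in u, then factor.
k**2 + 5 is irreducible over ℤ (always positive, so no real roots).
k**2 + 8 is irreducible over ℤ (always positive, so no real roots).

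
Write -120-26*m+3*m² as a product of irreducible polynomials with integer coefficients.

(3*m+10)*(m-12)

Need a pair with product 3·(-120) = -360 and sum -26: that's -36 and 10.
Split the middle term: 3*m²-36*m + 10*m-120 = 3*m*(m-12) + 10*(m-12).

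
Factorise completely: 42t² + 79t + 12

Need a pair with product 42·12 = 504 and sum 79: that's 72 and 7.
Split the middle term: 42t² + 72t + 7t + 12 = 6t(7t + 12) + (7t + 12).

(6t + 1)(7t + 12)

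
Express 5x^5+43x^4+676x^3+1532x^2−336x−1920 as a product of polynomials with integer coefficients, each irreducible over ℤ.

(5x+8)(x+2)(x−1)(x^2+6x+120)

By the rational root theorem, x = 1 is a root, so (x−1) is a factor; dividing leaves 5x^4+48x^3+724x^2+2256x+1920.
Continuing, x = −8/5 is a root, so (5x+8) divides it; the quotient is x^3+8x^2+132x+240.
Continuing, x = −2 is a root, so (x+2) is a factor; dividing leaves x^2+6x+120.
The quadratic x^2+6x+120 has discriminant −444 < 0 and is irreducible over ℤ.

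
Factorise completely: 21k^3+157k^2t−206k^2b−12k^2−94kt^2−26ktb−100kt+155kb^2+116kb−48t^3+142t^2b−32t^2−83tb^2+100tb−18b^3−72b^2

Group: k(21k^2−11kt−17kb−12k−6t^2+11tb−4t+2b^2+8b) + (8t−9b)(21k^2−11kt−17kb−12k−6t^2+11tb−4t+2b^2+8b); both groups contain (21k^2−11kt−17kb−12k−6t^2+11tb−4t+2b^2+8b), so (k+8t−9b) is a factor with cofactor 21k^2−11kt−17kb−12k−6t^2+11tb−4t+2b^2+8b.
The cofactor groups again: 21k^2−11kt−17kb−12k−6t^2+11tb−4t+2b^2+8b = 3k(7k−6t−b−4) + (t−2b)(7k−6t−b−4); both groups contain (7k−6t−b−4), giving (3k+t−2b)(7k−6t−b−4).

(3k+t−2b)(k+8t−9b)(7k−6t−b−4)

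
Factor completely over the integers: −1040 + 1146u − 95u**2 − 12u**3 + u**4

(u + 10)(u − 1)(u − 13)(u − 8)

Trying the rational-root candidates, u = 8 is a root, so (u − 8) is a factor; dividing leaves u**3 − 4u**2 − 127u + 130.
Next, u = −10 is a root, so (u + 10) is a factor; dividing leaves u**2 − 14u + 13.
The remaining quadratic factors as (u − 13)(u − 1).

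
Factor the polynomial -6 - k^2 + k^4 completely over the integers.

Substitute u = k^2 to get a quadratic in u, then factor.
k^2 - 3 is irreducible over ℤ (3 is not a perfect square).
k^2 + 2 is irreducible over ℤ (always positive, so no real roots).

(k^2 + 2)*(k^2 - 3)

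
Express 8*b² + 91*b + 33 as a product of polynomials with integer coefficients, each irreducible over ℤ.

(8*b + 3)*(b + 11)

Need a pair with product 8·33 = 264 and sum 91: that's 3 and 88.
Split the middle term: 8*b² + 3*b + 88*b + 33 = b*(8*b + 3) + 11*(8*b + 3).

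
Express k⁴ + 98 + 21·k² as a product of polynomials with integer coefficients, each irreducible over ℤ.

(k² + 14)·(k² + 7)

Substitute u = k² to get a quadratic in u, then factor.
k² + 14 is irreducible over ℤ (always positive, so no real roots).
k² + 7 is irreducible over ℤ (always positive, so no real roots).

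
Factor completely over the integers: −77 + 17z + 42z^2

(6z − 7)(7z + 11)

Need a pair with product 42·(−77) = −3234 and sum 17: that's 66 and −49.
Split the middle term: 42z^2 + 66z − 49z − 77 = 6z(7z + 11) − 7(7z + 11).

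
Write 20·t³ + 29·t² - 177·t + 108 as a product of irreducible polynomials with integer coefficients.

(4·t - 3)·(5·t - 9)·(t + 4)

Among the possible rational roots, t = -4 is a root, giving the factor (t + 4) and quotient 20·t² - 51·t + 27.
The remaining quadratic factors as (5·t - 9)(4·t - 3).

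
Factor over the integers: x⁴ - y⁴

Write as (x²)² − (y²)², then factor x² - y² once more.

(x + y)·(x - y)·(x² + y²)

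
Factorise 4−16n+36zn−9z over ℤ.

Group as (36zn−9z) + (−16n+4) = 9z(4n−1) − 4(4n−1).
Both groups share the factor (4n−1).

(4n−1)(9z−4)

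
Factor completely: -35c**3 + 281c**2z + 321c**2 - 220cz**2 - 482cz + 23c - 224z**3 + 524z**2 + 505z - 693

Group: c(-35c**2 + 36cz + 6c + 32z**2 - 116z + 77) + (-7z - 9)(-35c**2 + 36cz + 6c + 32z**2 - 116z + 77); both groups contain (-35c**2 + 36cz + 6c + 32z**2 - 116z + 77), so (c - 7z - 9) is a factor with cofactor -35c**2 + 36cz + 6c + 32z**2 - 116z + 77.
The cofactor groups again: -35c**2 + 36cz + 6c + 32z**2 - 116z + 77 = -5c(7c + 4z - 11) + (8z - 7)(7c + 4z - 11); both groups contain (7c + 4z - 11), giving -(5c - 8z + 7)(7c + 4z - 11).

-(5c - 8z + 7)(7c + 4z - 11)(c - 7z - 9)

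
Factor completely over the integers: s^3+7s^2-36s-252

Testing divisors of the constant over divisors of the leading coefficient, s = -6 is a root, so (s+6) is a factor; dividing leaves s^2+s-42.
The remaining quadratic factors as (s-6)(s+7).

(s+6)(s+7)(s-6)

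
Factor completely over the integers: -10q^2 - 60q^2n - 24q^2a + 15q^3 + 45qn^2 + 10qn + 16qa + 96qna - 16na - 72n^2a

(5q - 8a)(3q - 9n - 2)(q - n)

Group: q(15q^2 - 45qn - 24qa - 10q + 72na + 16a) - n(15q^2 - 45qn - 24qa - 10q + 72na + 16a); both groups contain (15q^2 - 45qn - 24qa - 10q + 72na + 16a), so (q - n) is a factor with cofactor 15q^2 - 45qn - 24qa - 10q + 72na + 16a.
The cofactor groups again: 15q^2 - 45qn - 24qa - 10q + 72na + 16a = 3q(5q - 8a) + (-9n - 2)(5q - 8a); both groups contain (5q - 8a), giving (3q - 9n - 2)(5q - 8a).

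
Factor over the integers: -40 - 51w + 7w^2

Need a pair with product 7·(-40) = -280 and sum -51: that's -56 and 5.
Split the middle term: 7w^2 - 56w + 5w - 40 = 7w(w - 8) + 5(w - 8).

(7w + 5)(w - 8)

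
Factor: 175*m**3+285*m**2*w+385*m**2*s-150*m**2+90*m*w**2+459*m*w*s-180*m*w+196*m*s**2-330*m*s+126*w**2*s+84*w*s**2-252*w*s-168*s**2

Group: 5*m*(35*m**2+57*m*w+28*m*s-30*m+18*w**2+12*w*s-36*w-24*s) + 7*s*(35*m**2+57*m*w+28*m*s-30*m+18*w**2+12*w*s-36*w-24*s); both groups contain (35*m**2+57*m*w+28*m*s-30*m+18*w**2+12*w*s-36*w-24*s), so (5*m+7*s) is a factor with cofactor 35*m**2+57*m*w+28*m*s-30*m+18*w**2+12*w*s-36*w-24*s.
The cofactor groups again: 35*m**2+57*m*w+28*m*s-30*m+18*w**2+12*w*s-36*w-24*s = 5*m*(7*m+3*w-6) + (6*w+4*s)*(7*m+3*w-6); both groups contain (7*m+3*w-6), giving (5*m+6*w+4*s)*(7*m+3*w-6).

(5*m+6*w+4*s)*(5*m+7*s)*(7*m+3*w-6)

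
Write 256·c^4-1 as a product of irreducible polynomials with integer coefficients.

(4·c+1)·(4·c-1)·(16·c^2+1)

(4·c)⁴ − (1)⁴ = ((4·c)² − (1)²)((4·c)² + (1)²); the first factor splits again, the second (16·c^2+1) is irreducible.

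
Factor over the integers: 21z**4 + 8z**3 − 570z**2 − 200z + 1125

(3z + 5)(7z − 9)(z + 5)(z − 5)

By the rational root theorem, z = −5/3 is a root, so (3z + 5) divides it; the quotient is 7z**3 − 9z**2 − 175z + 225.
Then z = −5 is a root, giving the factor (z + 5) and quotient 7z**2 − 44z + 45.
The remaining quadratic factors as (7z − 9)(z − 5).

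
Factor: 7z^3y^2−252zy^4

7y^2z(z−6y)(z+6y)

Factor out 7zy^2, leaving z^2−36y^2, which is a difference of two squares.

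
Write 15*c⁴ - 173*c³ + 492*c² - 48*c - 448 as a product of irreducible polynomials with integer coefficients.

Testing divisors of the constant over divisors of the leading coefficient, c = 7 is a root, so (c - 7) divides it; the quotient is 15*c³ - 68*c² + 16*c + 64.
Then c = 4 is a root, giving the factor (c - 4) and quotient 15*c² - 8*c - 16.
The remaining quadratic factors as (3*c - 4)(5*c + 4).

(3*c - 4)*(5*c + 4)*(c - 4)*(c - 7)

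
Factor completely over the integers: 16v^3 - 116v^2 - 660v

4v(4v + 15)(v - 11)

Pull out the common factor 4v, then factor the remaining trinomial.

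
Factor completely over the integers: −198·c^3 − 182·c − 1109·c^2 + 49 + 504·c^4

(3·c + 1)·(4·c − 7)·(6·c + 7)·(7·c − 1)

By the rational root theorem, c = −7/6 is a root, so (6·c + 7) divides it; the quotient is 84·c^3 − 131·c^2 − 32·c + 7.
Continuing, c = −1/3 is a root, giving the factor (3·c + 1) and quotient 28·c^2 − 53·c + 7.
The remaining quadratic factors as (7·c − 1)(4·c − 7).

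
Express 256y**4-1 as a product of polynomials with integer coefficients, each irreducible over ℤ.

(4y+1)(4y-1)(16y**2+1)

Write as (16y**2)² − (1)², then factor 16y**2-1 once more.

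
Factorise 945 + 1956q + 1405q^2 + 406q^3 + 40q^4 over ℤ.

(2q + 9)(4q + 5)(5q + 7)(q + 3)

By the rational root theorem, q = −3 is a root, so (q + 3) is a factor; dividing leaves 40q^3 + 286q^2 + 547q + 315.
Continuing, q = −7/5 is a root, giving the factor (5q + 7) and quotient 8q^2 + 46q + 45.
The remaining quadratic factors as (2q + 9)(4q + 5).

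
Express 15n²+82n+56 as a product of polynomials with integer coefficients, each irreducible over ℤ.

Need a pair with product 15·56 = 840 and sum 82: that's 70 and 12.
Split the middle term: 15n²+70n + 12n+56 = 5n(3n+14) + 4(3n+14).

(3n+14)(5n+4)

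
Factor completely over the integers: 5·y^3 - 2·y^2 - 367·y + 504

By the rational root theorem, y = 8 is a root, giving the factor (y - 8) and quotient 5·y^2 + 38·y - 63.
The remaining quadratic factors as (5·y - 7)(y + 9).

(5·y - 7)·(y + 9)·(y - 8)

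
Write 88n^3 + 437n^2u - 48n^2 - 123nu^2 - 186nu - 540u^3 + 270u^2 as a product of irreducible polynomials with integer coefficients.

(11n + 12u - 6)(8n - 9u)(n + 5u)

Group: n(88n^2 - 3nu - 48n - 108u^2 + 54u) + 5u(88n^2 - 3nu - 48n - 108u^2 + 54u); both groups contain (88n^2 - 3nu - 48n - 108u^2 + 54u), so (n + 5u) is a factor with cofactor 88n^2 - 3nu - 48n - 108u^2 + 54u.
The cofactor groups again: 88n^2 - 3nu - 48n - 108u^2 + 54u = 8n(11n + 12u - 6) - 9u(11n + 12u - 6); both groups contain (11n + 12u - 6), giving (8n - 9u)(11n + 12u - 6).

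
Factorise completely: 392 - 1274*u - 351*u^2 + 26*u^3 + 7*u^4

By the rational root theorem, u = 2/7 is a root, so (7*u - 2) is a factor; dividing leaves u^3 + 4*u^2 - 49*u - 196.
Next, u = 7 is a root, so (u - 7) divides it; the quotient is u^2 + 11*u + 28.
The remaining quadratic factors as (u + 4)(u + 7).

(7*u - 2)*(u + 4)*(u + 7)*(u - 7)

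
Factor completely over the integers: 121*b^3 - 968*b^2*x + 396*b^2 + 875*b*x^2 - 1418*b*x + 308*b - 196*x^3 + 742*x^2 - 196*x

(11*b - 4*x + 14)*(11*b - 7*x)*(b - 7*x + 2)

Group: 11*b*(11*b^2 - 84*b*x + 22*b + 49*x^2 - 14*x) + (-4*x + 14)*(11*b^2 - 84*b*x + 22*b + 49*x^2 - 14*x); both groups contain (11*b^2 - 84*b*x + 22*b + 49*x^2 - 14*x), so (11*b - 4*x + 14) is a factor with cofactor 11*b^2 - 84*b*x + 22*b + 49*x^2 - 14*x.
The cofactor groups again: 11*b^2 - 84*b*x + 22*b + 49*x^2 - 14*x = 11*b*(b - 7*x + 2) - 7*x*(b - 7*x + 2); both groups contain (b - 7*x + 2), giving (11*b - 7*x)*(b - 7*x + 2).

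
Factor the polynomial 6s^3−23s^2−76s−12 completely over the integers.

(6s+1)(s+2)(s−6)

Among the possible rational roots, s = −2 is a root, giving the factor (s+2) and quotient 6s^2−35s−6.
The remaining quadratic factors as (s−6)(6s+1).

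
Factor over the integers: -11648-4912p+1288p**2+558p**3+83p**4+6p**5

(2p+13)(3p-8)(p+2)(p**2+8p+56)

Among the possible rational roots, p = 8/3 is a root, so (3p-8) divides it; the quotient is 2p**4+33p**3+274p**2+1160p+1456.
Continuing, p = -13/2 is a root, so (2p+13) divides it; the quotient is p**3+10p**2+72p+112.
Next, p = -2 is a root, so (p+2) is a factor; dividing leaves p**2+8p+56.
The quadratic p**2+8p+56 has discriminant -160 < 0 and is irreducible over ℤ.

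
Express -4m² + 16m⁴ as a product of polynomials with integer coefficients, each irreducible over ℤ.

4m²(2m + 1)(2m - 1)

Every term has a factor of 4m²; factoring it out leaves 4m² - 1.
Recognize a difference of squares with the parts 2m and 1.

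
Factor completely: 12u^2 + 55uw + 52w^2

Group: 4u(3u + 4w) + 13w(3u + 4w); both groups contain (3u + 4w).

(3u + 4w)(4u + 13w)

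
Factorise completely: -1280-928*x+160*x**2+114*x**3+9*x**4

(3*x+4)*(3*x-8)*(x+10)*(x+4)

By the rational root theorem, x = -10 is a root, so (x+10) divides it; the quotient is 9*x**3+24*x**2-80*x-128.
Continuing, x = 8/3 is a root, so (3*x-8) divides it; the quotient is 3*x**2+16*x+16.
The remaining quadratic factors as (3*x+4)(x+4).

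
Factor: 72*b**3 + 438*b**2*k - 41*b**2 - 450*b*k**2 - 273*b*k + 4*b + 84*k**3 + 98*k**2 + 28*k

Group: 8*b*(9*b**2 + 57*b*k - 4*b - 42*k**2 - 28*k) + (-2*k - 1)*(9*b**2 + 57*b*k - 4*b - 42*k**2 - 28*k); both groups contain (9*b**2 + 57*b*k - 4*b - 42*k**2 - 28*k), so (8*b - 2*k - 1) is a factor with cofactor 9*b**2 + 57*b*k - 4*b - 42*k**2 - 28*k.
The cofactor groups again: 9*b**2 + 57*b*k - 4*b - 42*k**2 - 28*k = b*(9*b - 6*k - 4) + 7*k*(9*b - 6*k - 4); both groups contain (9*b - 6*k - 4), giving (b + 7*k)*(9*b - 6*k - 4).

(8*b - 2*k - 1)*(9*b - 6*k - 4)*(b + 7*k)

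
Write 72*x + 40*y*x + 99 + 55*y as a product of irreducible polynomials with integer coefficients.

(5*y + 9)*(8*x + 11)

Group as (40*y*x + 55*y) + (72*x + 99) = 5*y*(8*x + 11) + 9*(8*x + 11).
Both groups share the factor (8*x + 11).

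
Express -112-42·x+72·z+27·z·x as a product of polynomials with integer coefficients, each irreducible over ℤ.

Group as (27·z·x+72·z) + (-42·x-112) = 9·z·(3·x+8) - 14·(3·x+8).
Both groups share the factor (3·x+8).

(3·x+8)·(9·z-14)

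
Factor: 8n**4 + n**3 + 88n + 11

(8n + 1)(n**3 + 11)

Group as (8n**4 + 88n) + (n**3 + 11) = 8n(n**3 + 11) + (n**3 + 11).
Both groups share the factor (n**3 + 11).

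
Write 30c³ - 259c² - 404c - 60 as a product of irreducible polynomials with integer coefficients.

By the rational root theorem, c = -6/5 is a root, so (5c + 6) divides it; the quotient is 6c² - 59c - 10.
The remaining quadratic factors as (6c + 1)(c - 10).

(5c + 6)(6c + 1)(c - 10)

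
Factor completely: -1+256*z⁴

(4*z+1)*(4*z-1)*(16*z²+1)

Difference of squares twice: with A = 4*z and B = 1, A⁴ − B⁴ = (A² − B²)(A² + B²), and A² − B² factors again.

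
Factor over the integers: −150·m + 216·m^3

Every term has a factor of 6·m. Then 36·m^2 − 25 = (6·m)² − (5)².

6·m·(6·m + 5)·(6·m − 5)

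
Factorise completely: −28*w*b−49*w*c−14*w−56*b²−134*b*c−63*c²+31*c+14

−(7*w+14*b+9*c−7)*(4*b+7*c+2)

Group: −4*b*(7*w+14*b+9*c−7) + (−7*c−2)*(7*w+14*b+9*c−7); both groups contain (7*w+14*b+9*c−7).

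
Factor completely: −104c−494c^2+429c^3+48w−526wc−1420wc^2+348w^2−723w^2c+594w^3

Group: 9w(66w^2−161wc+24w+39c^2−52c) + (11c+2)(66w^2−161wc+24w+39c^2−52c); both groups contain (66w^2−161wc+24w+39c^2−52c), so (9w+11c+2) is a factor with cofactor 66w^2−161wc+24w+39c^2−52c.
The cofactor groups again: 66w^2−161wc+24w+39c^2−52c = 6w(11w−3c+4) − 13c(11w−3c+4); both groups contain (11w−3c+4), giving (6w−13c)(11w−3c+4).

(6w−13c)(11w−3c+4)(9w+11c+2)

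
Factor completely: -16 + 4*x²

4*(x + 2)*(x - 2)

Every term has a factor of 4. Then x² - 4 = (x)² − (2)².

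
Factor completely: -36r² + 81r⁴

9r²(3r + 2)(3r - 2)

Pull out the common factor 9r²; 9r² - 4 is a difference of squares.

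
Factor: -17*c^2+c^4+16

(c+1)*(c+4)*(c-1)*(c-4)

Testing divisors of the constant over divisors of the leading coefficient, c = 4 is a root, so (c-4) is a factor; dividing leaves c^3+4*c^2-c-4.
Next, c = -4 is a root, so (c+4) is a factor; dividing leaves c^2-1.
The remaining quadratic factors as (c+1)(c-1).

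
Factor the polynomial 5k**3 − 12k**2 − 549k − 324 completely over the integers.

Trying the rational-root candidates, k = −9 is a root, so (k + 9) is a factor; dividing leaves 5k**2 − 57k − 36.
The remaining quadratic factors as (5k + 3)(k − 12).

(5k + 3)(k + 9)(k − 12)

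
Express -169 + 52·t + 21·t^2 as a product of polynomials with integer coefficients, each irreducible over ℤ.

(3·t + 13)·(7·t - 13)

Need a pair with product 21·(-169) = -3549 and sum 52: that's -39 and 91.
Split the middle term: 21·t^2 - 39·t + 91·t - 169 = 3·t·(7·t - 13) + 13·(7·t - 13).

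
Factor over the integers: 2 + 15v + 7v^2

(7v + 1)(v + 2)

Need a pair with product 7·2 = 14 and sum 15: that's 1 and 14.
Split the middle term: 7v^2 + v + 14v + 2 = v(7v + 1) + 2(7v + 1).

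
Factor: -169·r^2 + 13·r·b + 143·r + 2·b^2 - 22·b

Group: -13·r·(13·r - 2·b) + (-b + 11)·(13·r - 2·b); both groups contain (13·r - 2·b).

-(13·r - 2·b)·(13·r + b - 11)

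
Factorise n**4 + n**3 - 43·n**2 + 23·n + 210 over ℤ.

Testing divisors of the constant over divisors of the leading coefficient, n = -2 is a root, giving the factor (n + 2) and quotient n**3 - n**2 - 41·n + 105.
Continuing, n = 3 is a root, giving the factor (n - 3) and quotient n**2 + 2·n - 35.
The remaining quadratic factors as (n - 5)(n + 7).

(n + 2)·(n + 7)·(n - 3)·(n - 5)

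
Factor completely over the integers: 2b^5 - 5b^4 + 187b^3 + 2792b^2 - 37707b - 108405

(2b + 5)(b + 11)(b - 9)(b^2 - 7b + 219)

Trying the rational-root candidates, b = 9 is a root, so (b - 9) divides it; the quotient is 2b^4 + 13b^3 + 304b^2 + 5528b + 12045.
Next, b = -5/2 is a root, so (2b + 5) is a factor; dividing leaves b^3 + 4b^2 + 142b + 2409.
Then b = -11 is a root, giving the factor (b + 11) and quotient b^2 - 7b + 219.
The quadratic b^2 - 7b + 219 has discriminant -827 < 0 and is irreducible over ℤ.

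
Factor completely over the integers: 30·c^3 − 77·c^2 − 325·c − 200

(5·c + 8)·(6·c + 5)·(c − 5)

By the rational root theorem, c = −5/6 is a root, so (6·c + 5) divides it; the quotient is 5·c^2 − 17·c − 40.
The remaining quadratic factors as (5·c + 8)(c − 5).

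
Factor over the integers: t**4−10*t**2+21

Substitute u = t**2 to get a quadratic in u, then factor.
t**2−3 is irreducible over ℤ (3 is not a perfect square).
t**2−7 is irreducible over ℤ (7 is not a perfect square).

(t**2−3)*(t**2−7)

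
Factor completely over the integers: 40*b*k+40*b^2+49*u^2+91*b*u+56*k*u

Group: 5*b*(8*b+8*k+7*u) + 7*u*(8*b+8*k+7*u); both groups contain (8*b+8*k+7*u).

(5*b+7*u)*(8*b+8*k+7*u)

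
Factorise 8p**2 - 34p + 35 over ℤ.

Need a pair with product 8·35 = 280 and sum -34: that's -14 and -20.
Split the middle term: 8p**2 - 14p - 20p + 35 = 2p(4p - 7) - 5(4p - 7).

(2p - 5)(4p - 7)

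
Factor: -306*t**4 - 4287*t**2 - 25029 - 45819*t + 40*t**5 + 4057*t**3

(2*t - 9)*(4*t + 9)*(5*t + 3)*(t**2 - 6*t + 103)

Trying the rational-root candidates, t = 9/2 is a root, so (2*t - 9) is a factor; dividing leaves 20*t**4 - 63*t**3 + 1745*t**2 + 5709*t + 2781.
Then t = -3/5 is a root, so (5*t + 3) divides it; the quotient is 4*t**3 - 15*t**2 + 358*t + 927.
Then t = -9/4 is a root, so (4*t + 9) is a factor; dividing leaves t**2 - 6*t + 103.
The quadratic t**2 - 6*t + 103 has discriminant -376 < 0 and is irreducible over ℤ.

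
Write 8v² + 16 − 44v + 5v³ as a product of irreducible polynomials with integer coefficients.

(5v − 2)(v + 4)(v − 2)

Among the possible rational roots, v = 2 is a root, so (v − 2) divides it; the quotient is 5v² + 18v − 8.
The remaining quadratic factors as (v + 4)(5v − 2).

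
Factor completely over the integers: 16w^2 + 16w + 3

(4w + 1)(4w + 3)

Need a pair with product 16·3 = 48 and sum 16: that's 12 and 4.
Split the middle term: 16w^2 + 12w + 4w + 3 = 4w(4w + 3) + (4w + 3).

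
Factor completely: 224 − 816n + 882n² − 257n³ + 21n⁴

By the rational root theorem, n = 4/7 is a root, so (7n − 4) is a factor; dividing leaves 3n³ − 35n² + 106n − 56.
Next, n = 4 is a root, so (n − 4) divides it; the quotient is 3n² − 23n + 14.
The remaining quadratic factors as (n − 7)(3n − 2).

(3n − 2)(7n − 4)(n − 4)(n − 7)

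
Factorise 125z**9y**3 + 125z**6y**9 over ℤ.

Factor out 125z**6y**3 first: what remains is z**3 + y**6.
Recognize a sum of cubes with the parts y**2 and z.

125y**3z**6(z + y**2)(z**2 - zy**2 + y**4)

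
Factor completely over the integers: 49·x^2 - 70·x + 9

(7·x - 1)·(7·x - 9)

Need a pair with product 49·9 = 441 and sum -70: that's -7 and -63.
Split the middle term: 49·x^2 - 7·x - 63·x + 9 = 7·x·(7·x - 1) - 9·(7·x - 1).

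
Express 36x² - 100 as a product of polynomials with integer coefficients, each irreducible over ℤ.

4(3x + 5)(3x - 5)

Every term has a factor of 4. Then 9x² - 25 = (3x)² − (5)².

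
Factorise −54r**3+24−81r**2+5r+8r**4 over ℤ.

Testing divisors of the constant over divisors of the leading coefficient, r = 8 is a root, giving the factor (r−8) and quotient 8r**3+10r**2−r−3.
Continuing, r = −3/4 is a root, giving the factor (4r+3) and quotient 2r**2+r−1.
The remaining quadratic factors as (2r−1)(r+1).

(2r−1)(4r+3)(r+1)(r−8)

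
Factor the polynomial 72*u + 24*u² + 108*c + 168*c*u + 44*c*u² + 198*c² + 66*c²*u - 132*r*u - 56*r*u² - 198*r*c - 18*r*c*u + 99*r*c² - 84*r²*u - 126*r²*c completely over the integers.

-(14*r - 11*c - 6)*(3*c + 2*u)*(3*r + 2*u + 6)

Group: 3*r*(-42*r*c - 28*r*u + 33*c² + 22*c*u + 18*c + 12*u) + (2*u + 6)*(-42*r*c - 28*r*u + 33*c² + 22*c*u + 18*c + 12*u); both groups contain (-42*r*c - 28*r*u + 33*c² + 22*c*u + 18*c + 12*u), so (3*r + 2*u + 6) is a factor with cofactor -42*r*c - 28*r*u + 33*c² + 22*c*u + 18*c + 12*u.
The cofactor groups again: -42*r*c - 28*r*u + 33*c² + 22*c*u + 18*c + 12*u = -3*c*(14*r - 11*c - 6) - 2*u*(14*r - 11*c - 6); both groups contain (14*r - 11*c - 6), giving -(3*c + 2*u)*(14*r - 11*c - 6).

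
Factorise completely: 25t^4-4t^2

t^2(5t+2)(5t-2)

Pull out the common factor t^2, leaving 25t^2-4.
Recognize a difference of squares with the parts 5t and 2.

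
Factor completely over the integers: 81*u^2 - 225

Factor out 9, leaving 9*u^2 - 25, which is a difference of two squares.

9*(3*u + 5)*(3*u - 5)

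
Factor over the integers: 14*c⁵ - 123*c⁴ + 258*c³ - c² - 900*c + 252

(2*c + 3)*(7*c - 2)*(c - 6)*(c² - 4*c + 7)

Trying the rational-root candidates, c = -3/2 is a root, so (2*c + 3) is a factor; dividing leaves 7*c⁴ - 72*c³ + 237*c² - 356*c + 84.
Next, c = 6 is a root, so (c - 6) divides it; the quotient is 7*c³ - 30*c² + 57*c - 14.
Continuing, c = 2/7 is a root, giving the factor (7*c - 2) and quotient c² - 4*c + 7.
The quadratic c² - 4*c + 7 has discriminant -12 < 0 and is irreducible over ℤ.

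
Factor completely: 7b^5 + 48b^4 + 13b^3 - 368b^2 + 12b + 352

(7b - 8)(b + 1)(b - 2)(b^2 + 9b + 22)

Trying the rational-root candidates, b = 2 is a root, so (b - 2) divides it; the quotient is 7b^4 + 62b^3 + 137b^2 - 94b - 176.
Continuing, b = -1 is a root, so (b + 1) is a factor; dividing leaves 7b^3 + 55b^2 + 82b - 176.
Next, b = 8/7 is a root, so (7b - 8) is a factor; dividing leaves b^2 + 9b + 22.
The quadratic b^2 + 9b + 22 has discriminant -7 < 0 and is irreducible over ℤ.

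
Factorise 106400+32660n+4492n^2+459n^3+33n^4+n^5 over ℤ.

(n+10)(n+14)(n+8)(n^2+n+95)

Trying the rational-root candidates, n = -10 is a root, so (n+10) is a factor; dividing leaves n^4+23n^3+229n^2+2202n+10640.
Continuing, n = -8 is a root, so (n+8) divides it; the quotient is n^3+15n^2+109n+1330.
Continuing, n = -14 is a root, so (n+14) is a factor; dividing leaves n^2+n+95.
The quadratic n^2+n+95 has discriminant -379 < 0 and is irreducible over ℤ.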